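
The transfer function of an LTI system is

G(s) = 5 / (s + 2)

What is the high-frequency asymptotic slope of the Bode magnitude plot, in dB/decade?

-20 dB/decade

Each pole contributes −20 dB/decade at high frequency; each zero contributes +20 dB/decade.
Net: 0 zero(s) − 1 pole(s) → -20 dB/decade.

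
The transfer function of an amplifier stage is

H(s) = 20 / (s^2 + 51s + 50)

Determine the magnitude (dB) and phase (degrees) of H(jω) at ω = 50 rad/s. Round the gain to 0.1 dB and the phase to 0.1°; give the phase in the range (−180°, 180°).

Substitute s = j50:
Numerator: 20 = 20 + j0
Denominator: (j50)^2 + 51(j50) + 50 = -2450 + j2550
|N| = √(20² + 0²) ≈ 20, ∠N ≈ 0.00°
|D| = √(2450² + 2550²) ≈ 3536.2, ∠D ≈ 133.85°
|H| = 20 / 3536.2 ≈ 0.0056558
Gain = 20 log₁₀(0.0056558) ≈ -44.95 dB
∠H = 0.00° − 133.85° = -133.85°

-45.0 dB, -133.9°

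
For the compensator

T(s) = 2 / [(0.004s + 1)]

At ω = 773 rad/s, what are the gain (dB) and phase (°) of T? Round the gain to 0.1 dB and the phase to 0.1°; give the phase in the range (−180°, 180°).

At ω = 773 rad/s:
pole (1 + j773·0.004) = 1 + j3.092 → |·| ≈ 3.2497, ∠ ≈ 72.08°
|T| = 2 · 1 / (3.2497) ≈ 0.61544
Gain = 20 log₁₀(0.61544) ≈ -4.22 dB
∠T = (0°) − (72.08°) = -72.08°

-4.2 dB, -72.1°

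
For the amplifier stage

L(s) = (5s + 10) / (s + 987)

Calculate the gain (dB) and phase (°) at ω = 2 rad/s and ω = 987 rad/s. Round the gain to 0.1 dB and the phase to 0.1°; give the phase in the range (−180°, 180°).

Substitute s = j2:
Numerator: 5(j2) + 10 = 10 + j10
Denominator: (j2) + 987 = 987 + j2
|N| = √(10² + 10²) ≈ 14.142, ∠N ≈ 45.00°
|D| = √(987² + 2²) ≈ 987, ∠D ≈ 0.12°
|L| = 14.142 / 987 ≈ 0.014328
Gain = 20 log₁₀(0.014328) ≈ -36.88 dB
∠L = 45.00° − 0.12° = 44.88°

Substitute s = j987:
Numerator: 5(j987) + 10 = 10 + j4935
Denominator: (j987) + 987 = 987 + j987
|N| = √(10² + 4935²) ≈ 4935, ∠N ≈ 89.88°
|D| = √(987² + 987²) ≈ 1395.8, ∠D ≈ 45.00°
|L| = 4935 / 1395.8 ≈ 3.5356
Gain = 20 log₁₀(3.5356) ≈ 10.97 dB
∠L = 89.88° − 45.00° = 44.88°

ω = 2: -36.9 dB, 44.9°; ω = 987: 11.0 dB, 44.9°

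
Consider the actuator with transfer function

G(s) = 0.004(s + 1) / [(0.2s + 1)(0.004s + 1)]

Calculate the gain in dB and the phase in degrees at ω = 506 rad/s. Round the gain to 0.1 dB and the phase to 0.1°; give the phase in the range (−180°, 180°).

At ω = 506 rad/s:
zero (1 + j506·1) = 1 + j506 → |·| ≈ 506, ∠ ≈ 89.89°
pole (1 + j506·0.2) = 1 + j101.2 → |·| ≈ 101.2, ∠ ≈ 89.43°
pole (1 + j506·0.004) = 1 + j2.024 → |·| ≈ 2.2576, ∠ ≈ 63.71°
|G| = 0.004 · 506 / (101.2 · 2.2576) ≈ 0.008859
Gain = 20 log₁₀(0.008859) ≈ -41.05 dB
∠G = (89.89°) − (89.43° + 63.71°) = -63.25°

-41.1 dB, -63.3°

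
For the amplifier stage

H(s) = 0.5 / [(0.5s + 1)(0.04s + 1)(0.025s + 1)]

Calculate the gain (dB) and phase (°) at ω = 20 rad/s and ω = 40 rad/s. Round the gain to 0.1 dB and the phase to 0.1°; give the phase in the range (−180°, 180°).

ω = 20: -29.2 dB, -149.5°; ω = 40: -40.6 dB, 169.9°

At ω = 20 rad/s:
pole (1 + j20·0.5) = 1 + j10 → |·| ≈ 10.05, ∠ ≈ 84.29°
pole (1 + j20·0.04) = 1 + j0.8 → |·| ≈ 1.2806, ∠ ≈ 38.66°
pole (1 + j20·0.025) = 1 + j0.5 → |·| ≈ 1.118, ∠ ≈ 26.57°
|H| = 0.5 · 1 / (10.05 · 1.2806 · 1.118) ≈ 0.03475
Gain = 20 log₁₀(0.03475) ≈ -29.18 dB
∠H = (0°) − (84.29° + 38.66° + 26.57°) = -149.52°

At ω = 40 rad/s:
pole (1 + j40·0.5) = 1 + j20 → |·| ≈ 20.025, ∠ ≈ 87.14°
pole (1 + j40·0.04) = 1 + j1.6 → |·| ≈ 1.8868, ∠ ≈ 57.99°
pole (1 + j40·0.025) = 1 + j1 → |·| ≈ 1.4142, ∠ ≈ 45.00°
|H| = 0.5 · 1 / (20.025 · 1.8868 · 1.4142) ≈ 0.0093575
Gain = 20 log₁₀(0.0093575) ≈ -40.58 dB
∠H = (0°) − (87.14° + 57.99° + 45.00°) = -190.13° ≡ 169.87° (principal value)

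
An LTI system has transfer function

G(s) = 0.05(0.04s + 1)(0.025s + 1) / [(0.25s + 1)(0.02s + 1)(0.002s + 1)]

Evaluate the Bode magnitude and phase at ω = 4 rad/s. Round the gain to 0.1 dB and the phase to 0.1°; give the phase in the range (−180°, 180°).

-28.9 dB, -35.2°

At ω = 4 rad/s:
zero (1 + j4·0.04) = 1 + j0.16 → |·| ≈ 1.0127, ∠ ≈ 9.09°
zero (1 + j4·0.025) = 1 + j0.1 → |·| ≈ 1.005, ∠ ≈ 5.71°
pole (1 + j4·0.25) = 1 + j1 → |·| ≈ 1.4142, ∠ ≈ 45.00°
pole (1 + j4·0.02) = 1 + j0.08 → |·| ≈ 1.0032, ∠ ≈ 4.57°
pole (1 + j4·0.002) = 1 + j0.008 → |·| ≈ 1, ∠ ≈ 0.46°
|G| = 0.05 · 1.0127 · 1.005 / (1.4142 · 1.0032 · 1) ≈ 0.035869
Gain = 20 log₁₀(0.035869) ≈ -28.91 dB
∠G = (9.09° + 5.71°) − (45.00° + 4.57° + 0.46°) = -35.23°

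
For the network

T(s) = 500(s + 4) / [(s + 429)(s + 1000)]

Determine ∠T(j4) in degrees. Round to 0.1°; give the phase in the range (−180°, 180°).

At s = jω = j4:
zero (s+4): 4 + j4 → |·| = √(4²+4²) = √32 ≈ 5.6569, ∠ = arctan(4/4) ≈ 45.00°
pole (s+429): 429 + j4 → |·| = √(429²+4²) = √184057 ≈ 429.02, ∠ = arctan(4/429) ≈ 0.53°
pole (s+1000): 1000 + j4 → |·| = √(1000²+4²) = √1000016 ≈ 1000, ∠ = arctan(4/1000) ≈ 0.23°
∠T = 45.00° − 0.76° = 44.24°

44.2°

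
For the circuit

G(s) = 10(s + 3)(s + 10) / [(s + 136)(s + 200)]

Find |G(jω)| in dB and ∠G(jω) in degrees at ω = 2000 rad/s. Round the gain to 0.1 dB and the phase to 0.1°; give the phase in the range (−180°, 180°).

At s = jω = j2000:
zero (s+3): 3 + j2000 → |·| = √(3²+2000²) = √4000009 ≈ 2000, ∠ = arctan(2000/3) ≈ 89.91°
zero (s+10): 10 + j2000 → |·| = √(10²+2000²) = √4000100 ≈ 2000, ∠ = arctan(2000/10) ≈ 89.71°
pole (s+136): 136 + j2000 → |·| = √(136²+2000²) = √4018496 ≈ 2004.6, ∠ = arctan(2000/136) ≈ 86.11°
pole (s+200): 200 + j2000 → |·| = √(200²+2000²) = √4040000 ≈ 2010, ∠ = arctan(2000/200) ≈ 84.29°
|G| = 10 · 4e+06 / 4.0292e+06 ≈ 9.9275
Gain = 20 log₁₀(9.9275) ≈ 19.94 dB
∠G = 179.62° − 170.40° = 9.22°

19.9 dB, 9.2°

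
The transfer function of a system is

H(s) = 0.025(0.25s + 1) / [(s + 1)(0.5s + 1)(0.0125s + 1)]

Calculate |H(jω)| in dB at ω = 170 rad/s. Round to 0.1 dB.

-90.1 dB

At ω = 170 rad/s:
zero (1 + j170·0.25) = 1 + j42.5 → |·| ≈ 42.512, ∠ ≈ 88.65°
pole (1 + j170·1) = 1 + j170 → |·| ≈ 170, ∠ ≈ 89.66°
pole (1 + j170·0.5) = 1 + j85 → |·| ≈ 85.006, ∠ ≈ 89.33°
pole (1 + j170·0.0125) = 1 + j2.125 → |·| ≈ 2.3485, ∠ ≈ 64.80°
|H| = 0.025 · 42.512 / (170 · 85.006 · 2.3485) ≈ 3.1316e-05
Gain = 20 log₁₀(3.1316e-05) ≈ -90.08 dB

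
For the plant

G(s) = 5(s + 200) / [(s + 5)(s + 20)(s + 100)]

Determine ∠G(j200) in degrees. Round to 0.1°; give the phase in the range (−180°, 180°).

168.7°

At s = jω = j200:
zero (s+200): 200 + j200 → |·| = √(200²+200²) = √80000 ≈ 282.84, ∠ = arctan(200/200) ≈ 45.00°
pole (s+5): 5 + j200 → |·| = √(5²+200²) = √40025 ≈ 200.06, ∠ = arctan(200/5) ≈ 88.57°
pole (s+20): 20 + j200 → |·| = √(20²+200²) = √40400 ≈ 201, ∠ = arctan(200/20) ≈ 84.29°
pole (s+100): 100 + j200 → |·| = √(100²+200²) = √50000 ≈ 223.61, ∠ = arctan(200/100) ≈ 63.43°
∠G = 45.00° − 236.29° = -191.29° ≡ 168.71° (principal value)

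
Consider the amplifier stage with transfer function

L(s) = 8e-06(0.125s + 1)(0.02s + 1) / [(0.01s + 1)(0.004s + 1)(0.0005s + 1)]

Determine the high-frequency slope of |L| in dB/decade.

Each pole contributes −20 dB/decade at high frequency; each zero contributes +20 dB/decade.
Net: 2 zero(s) − 3 pole(s) → -20 dB/decade.

-20 dB/decade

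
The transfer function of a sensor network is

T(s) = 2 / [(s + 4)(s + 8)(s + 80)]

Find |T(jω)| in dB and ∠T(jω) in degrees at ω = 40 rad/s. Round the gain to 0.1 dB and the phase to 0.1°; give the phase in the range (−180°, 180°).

At s = jω = j40:
pole (s+4): 4 + j40 → |·| = √(4²+40²) = √1616 ≈ 40.2, ∠ = arctan(40/4) ≈ 84.29°
pole (s+8): 8 + j40 → |·| = √(8²+40²) = √1664 ≈ 40.792, ∠ = arctan(40/8) ≈ 78.69°
pole (s+80): 80 + j40 → |·| = √(80²+40²) = √8000 ≈ 89.443, ∠ = arctan(40/80) ≈ 26.57°
|T| = 2 / 1.4667e+05 ≈ 1.3636e-05
Gain = 20 log₁₀(1.3636e-05) ≈ -97.31 dB
∠T = 0.00° − 189.55° = -189.55° ≡ 170.45° (principal value)

-97.3 dB, 170.5°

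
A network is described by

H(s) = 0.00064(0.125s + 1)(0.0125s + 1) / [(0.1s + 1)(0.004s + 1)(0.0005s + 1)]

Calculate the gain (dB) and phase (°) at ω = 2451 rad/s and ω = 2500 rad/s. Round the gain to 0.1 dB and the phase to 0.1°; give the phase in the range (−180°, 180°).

ω = 2451: -56.1 dB, -46.8°; ω = 2500: -56.2 dB, -47.4°

At ω = 2451 rad/s:
zero (1 + j2451·0.125) = 1 + j306.375 → |·| ≈ 306.38, ∠ ≈ 89.81°
zero (1 + j2451·0.0125) = 1 + j30.6375 → |·| ≈ 30.654, ∠ ≈ 88.13°
pole (1 + j2451·0.1) = 1 + j245.1 → |·| ≈ 245.1, ∠ ≈ 89.77°
pole (1 + j2451·0.004) = 1 + j9.804 → |·| ≈ 9.8549, ∠ ≈ 84.18°
pole (1 + j2451·0.0005) = 1 + j1.2255 → |·| ≈ 1.5817, ∠ ≈ 50.79°
|H| = 0.00064 · 306.38 · 30.654 / (245.1 · 9.8549 · 1.5817) ≈ 0.0015733
Gain = 20 log₁₀(0.0015733) ≈ -56.06 dB
∠H = (89.81° + 88.13°) − (89.77° + 84.18° + 50.79°) = -46.80°

At ω = 2500 rad/s:
zero (1 + j2500·0.125) = 1 + j312.5 → |·| ≈ 312.5, ∠ ≈ 89.82°
zero (1 + j2500·0.0125) = 1 + j31.25 → |·| ≈ 31.266, ∠ ≈ 88.17°
pole (1 + j2500·0.1) = 1 + j250 → |·| ≈ 250, ∠ ≈ 89.77°
pole (1 + j2500·0.004) = 1 + j10 → |·| ≈ 10.05, ∠ ≈ 84.29°
pole (1 + j2500·0.0005) = 1 + j1.25 → |·| ≈ 1.6008, ∠ ≈ 51.34°
|H| = 0.00064 · 312.5 · 31.266 / (250 · 10.05 · 1.6008) ≈ 0.0015547
Gain = 20 log₁₀(0.0015547) ≈ -56.17 dB
∠H = (89.82° + 88.17°) − (89.77° + 84.29° + 51.34°) = -47.41°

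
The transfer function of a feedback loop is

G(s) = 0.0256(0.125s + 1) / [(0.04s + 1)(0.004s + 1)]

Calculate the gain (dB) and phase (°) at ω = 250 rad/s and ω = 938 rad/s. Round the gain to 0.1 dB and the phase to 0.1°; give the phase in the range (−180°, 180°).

At ω = 250 rad/s:
zero (1 + j250·0.125) = 1 + j31.25 → |·| ≈ 31.266, ∠ ≈ 88.17°
pole (1 + j250·0.04) = 1 + j10 → |·| ≈ 10.05, ∠ ≈ 84.29°
pole (1 + j250·0.004) = 1 + j1 → |·| ≈ 1.4142, ∠ ≈ 45.00°
|G| = 0.0256 · 31.266 / (10.05 · 1.4142) ≈ 0.056316
Gain = 20 log₁₀(0.056316) ≈ -24.99 dB
∠G = (88.17°) − (84.29° + 45.00°) = -41.12°

At ω = 938 rad/s:
zero (1 + j938·0.125) = 1 + j117.25 → |·| ≈ 117.25, ∠ ≈ 89.51°
pole (1 + j938·0.04) = 1 + j37.52 → |·| ≈ 37.533, ∠ ≈ 88.47°
pole (1 + j938·0.004) = 1 + j3.752 → |·| ≈ 3.883, ∠ ≈ 75.08°
|G| = 0.0256 · 117.25 / (37.533 · 3.883) ≈ 0.020595
Gain = 20 log₁₀(0.020595) ≈ -33.72 dB
∠G = (89.51°) − (88.47° + 75.08°) = -74.04°

ω = 250: -25.0 dB, -41.1°; ω = 938: -33.7 dB, -74.0°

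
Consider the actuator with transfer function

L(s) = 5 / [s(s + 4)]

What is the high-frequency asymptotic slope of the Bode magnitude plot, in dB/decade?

Each pole contributes −20 dB/decade at high frequency; each zero contributes +20 dB/decade.
Net: 0 zero(s) − 2 pole(s) → -40 dB/decade.

-40 dB/decade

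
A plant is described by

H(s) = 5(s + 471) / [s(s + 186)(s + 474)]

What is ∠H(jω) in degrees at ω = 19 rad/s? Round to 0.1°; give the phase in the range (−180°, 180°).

-95.8°

At s = jω = j19:
zero (s+471): 471 + j19 → |·| = √(471²+19²) = √222202 ≈ 471.38, ∠ = arctan(19/471) ≈ 2.31°
pole (s+186): 186 + j19 → |·| = √(186²+19²) = √34957 ≈ 186.97, ∠ = arctan(19/186) ≈ 5.83°
pole (s+474): 474 + j19 → |·| = √(474²+19²) = √225037 ≈ 474.38, ∠ = arctan(19/474) ≈ 2.30°
pole at origin: |s| = 19, ∠ = 90.00° (in denominator)
∠H = 2.31° − 98.13° = -95.82°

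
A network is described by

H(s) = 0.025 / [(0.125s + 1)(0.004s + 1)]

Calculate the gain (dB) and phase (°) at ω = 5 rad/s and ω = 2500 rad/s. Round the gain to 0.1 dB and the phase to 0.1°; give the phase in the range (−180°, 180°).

At ω = 5 rad/s:
pole (1 + j5·0.125) = 1 + j0.625 → |·| ≈ 1.1792, ∠ ≈ 32.01°
pole (1 + j5·0.004) = 1 + j0.02 → |·| ≈ 1.0002, ∠ ≈ 1.15°
|H| = 0.025 · 1 / (1.1792 · 1.0002) ≈ 0.021197
Gain = 20 log₁₀(0.021197) ≈ -33.47 dB
∠H = (0°) − (32.01° + 1.15°) = -33.16°

At ω = 2500 rad/s:
pole (1 + j2500·0.125) = 1 + j312.5 → |·| ≈ 312.5, ∠ ≈ 89.82°
pole (1 + j2500·0.004) = 1 + j10 → |·| ≈ 10.05, ∠ ≈ 84.29°
|H| = 0.025 · 1 / (312.5 · 10.05) ≈ 7.9602e-06
Gain = 20 log₁₀(7.9602e-06) ≈ -101.98 dB
∠H = (0°) − (89.82° + 84.29°) = -174.11°

ω = 5: -33.5 dB, -33.2°; ω = 2500: -102.0 dB, -174.1°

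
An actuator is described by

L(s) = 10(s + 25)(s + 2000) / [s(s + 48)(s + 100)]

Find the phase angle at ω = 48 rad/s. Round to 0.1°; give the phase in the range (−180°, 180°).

-96.8°

At s = jω = j48:
zero (s+25): 25 + j48 → |·| = √(25²+48²) = √2929 ≈ 54.12, ∠ = arctan(48/25) ≈ 62.49°
zero (s+2000): 2000 + j48 → |·| = √(2000²+48²) = √4002304 ≈ 2000.6, ∠ = arctan(48/2000) ≈ 1.37°
pole (s+48): 48 + j48 → |·| = √(48²+48²) = √4608 ≈ 67.882, ∠ = arctan(48/48) ≈ 45.00°
pole (s+100): 100 + j48 → |·| = √(100²+48²) = √12304 ≈ 110.92, ∠ = arctan(48/100) ≈ 25.64°
pole at origin: |s| = 48, ∠ = 90.00° (in denominator)
∠L = 63.86° − 160.64° = -96.78°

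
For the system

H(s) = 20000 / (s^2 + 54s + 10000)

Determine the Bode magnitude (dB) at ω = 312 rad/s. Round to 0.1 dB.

-13.0 dB

At s = jω = j312:
quadratic: (j312)² + 54·j312 + 10000 = -87344 + j16848 → |·| ≈ 88954, ∠ ≈ 169.08°
|H| = 20000 / 88954 ≈ 0.22484
Gain = 20 log₁₀(0.22484) ≈ -12.96 dB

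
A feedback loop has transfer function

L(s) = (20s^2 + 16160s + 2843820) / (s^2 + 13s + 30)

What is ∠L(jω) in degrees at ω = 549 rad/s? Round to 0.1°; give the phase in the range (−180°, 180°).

Substitute s = j549:
Numerator: 20(j549)^2 + 16160(j549) + 2843820 = -3184200 + j8871840
Denominator: (j549)^2 + 13(j549) + 30 = -301371 + j7137
|N| = √(3184200² + 8871840²) ≈ 9.426e+06, ∠N ≈ 109.74°
|D| = √(301371² + 7137²) ≈ 3.0146e+05, ∠D ≈ 178.64°
∠L = 109.74° − 178.64° = -68.90°

-68.9°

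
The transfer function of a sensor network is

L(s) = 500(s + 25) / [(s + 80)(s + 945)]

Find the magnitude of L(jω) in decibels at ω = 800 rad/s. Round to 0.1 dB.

-7.9 dB

At s = jω = j800:
zero (s+25): 25 + j800 → |·| = √(25²+800²) = √640625 ≈ 800.39, ∠ = arctan(800/25) ≈ 88.21°
pole (s+80): 80 + j800 → |·| = √(80²+800²) = √646400 ≈ 803.99, ∠ = arctan(800/80) ≈ 84.29°
pole (s+945): 945 + j800 → |·| = √(945²+800²) = √1533025 ≈ 1238.2, ∠ = arctan(800/945) ≈ 40.25°
|L| = 500 · 800.39 / 9.955e+05 ≈ 0.402
Gain = 20 log₁₀(0.402) ≈ -7.92 dB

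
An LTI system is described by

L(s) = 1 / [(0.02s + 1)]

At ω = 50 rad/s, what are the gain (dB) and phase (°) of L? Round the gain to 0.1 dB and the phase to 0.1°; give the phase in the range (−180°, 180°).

At ω = 50 rad/s:
pole (1 + j50·0.02) = 1 + j1 → |·| ≈ 1.4142, ∠ ≈ 45.00°
|L| = 1 · 1 / (1.4142) ≈ 0.70711
Gain = 20 log₁₀(0.70711) ≈ -3.01 dB
∠L = (0°) − (45.00°) = -45.00°

-3.0 dB, -45.0°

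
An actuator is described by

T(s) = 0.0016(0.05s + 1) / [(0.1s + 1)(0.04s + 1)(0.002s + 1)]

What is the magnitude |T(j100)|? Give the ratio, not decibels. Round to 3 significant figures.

At ω = 100 rad/s:
zero (1 + j100·0.05) = 1 + j5 → |·| ≈ 5.099, ∠ ≈ 78.69°
pole (1 + j100·0.1) = 1 + j10 → |·| ≈ 10.05, ∠ ≈ 84.29°
pole (1 + j100·0.04) = 1 + j4 → |·| ≈ 4.1231, ∠ ≈ 75.96°
pole (1 + j100·0.002) = 1 + j0.2 → |·| ≈ 1.0198, ∠ ≈ 11.31°
|T| = 0.0016 · 5.099 / (10.05 · 4.1231 · 1.0198) ≈ 0.00019306

0.000193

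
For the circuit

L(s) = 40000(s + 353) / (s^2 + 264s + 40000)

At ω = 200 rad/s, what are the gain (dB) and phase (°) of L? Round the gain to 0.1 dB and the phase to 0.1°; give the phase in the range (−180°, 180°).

49.8 dB, -60.5°

At s = jω = j200:
zero (s+353): 353 + j200 → |·| = √(353²+200²) = √164609 ≈ 405.72, ∠ = arctan(200/353) ≈ 29.53°
quadratic: (j200)² + 264·j200 + 40000 = 0 + j52800 → |·| ≈ 52800, ∠ ≈ 90.00°
|L| = 40000 · 405.72 / 52800 ≈ 307.36
Gain = 20 log₁₀(307.36) ≈ 49.75 dB
∠L = 29.53° − 90.00° = -60.47°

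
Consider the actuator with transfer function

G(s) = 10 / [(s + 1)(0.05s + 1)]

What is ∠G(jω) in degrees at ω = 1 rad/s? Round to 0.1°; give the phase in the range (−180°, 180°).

-47.9°

At ω = 1 rad/s:
pole (1 + j1·1) = 1 + j1 → |·| ≈ 1.4142, ∠ ≈ 45.00°
pole (1 + j1·0.05) = 1 + j0.05 → |·| ≈ 1.0012, ∠ ≈ 2.86°
∠G = (0°) − (45.00° + 2.86°) = -47.86°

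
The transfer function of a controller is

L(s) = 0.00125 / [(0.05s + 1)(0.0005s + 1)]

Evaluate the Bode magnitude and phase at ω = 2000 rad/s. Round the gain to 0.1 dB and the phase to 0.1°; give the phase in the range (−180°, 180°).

At ω = 2000 rad/s:
pole (1 + j2000·0.05) = 1 + j100 → |·| ≈ 100, ∠ ≈ 89.43°
pole (1 + j2000·0.0005) = 1 + j1 → |·| ≈ 1.4142, ∠ ≈ 45.00°
|L| = 0.00125 · 1 / (100 · 1.4142) ≈ 8.8389e-06
Gain = 20 log₁₀(8.8389e-06) ≈ -101.07 dB
∠L = (0°) − (89.43° + 45.00°) = -134.43°

-101.1 dB, -134.4°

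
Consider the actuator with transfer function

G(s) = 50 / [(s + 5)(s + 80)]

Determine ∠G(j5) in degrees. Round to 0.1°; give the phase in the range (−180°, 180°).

-48.6°

At s = jω = j5:
pole (s+5): 5 + j5 → |·| = √(5²+5²) = √50 ≈ 7.0711, ∠ = arctan(5/5) ≈ 45.00°
pole (s+80): 80 + j5 → |·| = √(80²+5²) = √6425 ≈ 80.156, ∠ = arctan(5/80) ≈ 3.58°
∠G = 0.00° − 48.58° = -48.58°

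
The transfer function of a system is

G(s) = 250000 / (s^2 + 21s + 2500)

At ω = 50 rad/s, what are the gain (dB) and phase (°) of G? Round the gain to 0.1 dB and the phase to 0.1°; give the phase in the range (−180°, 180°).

47.5 dB, -90.0°

At s = jω = j50:
quadratic: (j50)² + 21·j50 + 2500 = 0 + j1050 → |·| ≈ 1050, ∠ ≈ 90.00°
|G| = 250000 / 1050 ≈ 238.1
Gain = 20 log₁₀(238.1) ≈ 47.54 dB
∠G = 0.00° − 90.00° = -90.00°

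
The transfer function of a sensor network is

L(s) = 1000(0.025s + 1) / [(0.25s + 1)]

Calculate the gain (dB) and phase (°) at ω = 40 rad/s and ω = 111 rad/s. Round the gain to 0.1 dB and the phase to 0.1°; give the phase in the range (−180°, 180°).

ω = 40: 43.0 dB, -39.3°; ω = 111: 40.5 dB, -17.8°

At ω = 40 rad/s:
zero (1 + j40·0.025) = 1 + j1 → |·| ≈ 1.4142, ∠ ≈ 45.00°
pole (1 + j40·0.25) = 1 + j10 → |·| ≈ 10.05, ∠ ≈ 84.29°
|L| = 1000 · 1.4142 / (10.05) ≈ 140.72
Gain = 20 log₁₀(140.72) ≈ 42.97 dB
∠L = (45.00°) − (84.29°) = -39.29°

At ω = 111 rad/s:
zero (1 + j111·0.025) = 1 + j2.775 → |·| ≈ 2.9497, ∠ ≈ 70.18°
pole (1 + j111·0.25) = 1 + j27.75 → |·| ≈ 27.768, ∠ ≈ 87.94°
|L| = 1000 · 2.9497 / (27.768) ≈ 106.23
Gain = 20 log₁₀(106.23) ≈ 40.52 dB
∠L = (70.18°) − (87.94°) = -17.76°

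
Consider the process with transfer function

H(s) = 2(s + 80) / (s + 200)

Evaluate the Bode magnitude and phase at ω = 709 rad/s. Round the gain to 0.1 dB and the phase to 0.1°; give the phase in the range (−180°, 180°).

At s = jω = j709:
zero (s+80): 80 + j709 → |·| = √(80²+709²) = √509081 ≈ 713.5, ∠ = arctan(709/80) ≈ 83.56°
pole (s+200): 200 + j709 → |·| = √(200²+709²) = √542681 ≈ 736.67, ∠ = arctan(709/200) ≈ 74.25°
|H| = 2 · 713.5 / 736.67 ≈ 1.9371
Gain = 20 log₁₀(1.9371) ≈ 5.74 dB
∠H = 83.56° − 74.25° = 9.31°

5.7 dB, 9.3°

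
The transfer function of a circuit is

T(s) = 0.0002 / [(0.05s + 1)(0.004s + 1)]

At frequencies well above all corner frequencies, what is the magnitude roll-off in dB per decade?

Each pole contributes −20 dB/decade at high frequency; each zero contributes +20 dB/decade.
Net: 0 zero(s) − 2 pole(s) → -40 dB/decade.

-40 dB/decade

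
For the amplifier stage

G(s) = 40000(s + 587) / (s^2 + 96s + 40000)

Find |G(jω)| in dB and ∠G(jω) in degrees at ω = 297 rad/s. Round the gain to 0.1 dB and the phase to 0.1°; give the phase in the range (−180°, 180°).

At s = jω = j297:
zero (s+587): 587 + j297 → |·| = √(587²+297²) = √432778 ≈ 657.86, ∠ = arctan(297/587) ≈ 26.84°
quadratic: (j297)² + 96·j297 + 40000 = -48209 + j28512 → |·| ≈ 56009, ∠ ≈ 149.40°
|G| = 40000 · 657.86 / 56009 ≈ 469.82
Gain = 20 log₁₀(469.82) ≈ 53.44 dB
∠G = 26.84° − 149.40° = -122.56°

53.4 dB, -122.6°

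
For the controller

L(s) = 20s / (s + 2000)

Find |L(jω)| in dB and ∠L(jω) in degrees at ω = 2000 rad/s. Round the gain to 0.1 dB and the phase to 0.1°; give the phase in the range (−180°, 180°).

At s = jω = j2000:
zero at origin: s = j2000 → |·| = 2000, ∠ = 90.00°
pole (s+2000): 2000 + j2000 → |·| = √(2000²+2000²) = √8000000 ≈ 2828.4, ∠ = arctan(2000/2000) ≈ 45.00°
|L| = 20 · 2000 / 2828.4 ≈ 14.142
Gain = 20 log₁₀(14.142) ≈ 23.01 dB
∠L = 90.00° − 45.00° = 45.00°

23.0 dB, 45.0°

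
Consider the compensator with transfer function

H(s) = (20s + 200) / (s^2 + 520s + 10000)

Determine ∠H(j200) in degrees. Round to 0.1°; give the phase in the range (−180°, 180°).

-19.0°

Substitute s = j200:
Numerator: 20(j200) + 200 = 200 + j4000
Denominator: (j200)^2 + 520(j200) + 10000 = -30000 + j104000
|N| = √(200² + 4000²) ≈ 4005, ∠N ≈ 87.14°
|D| = √(30000² + 104000²) ≈ 1.0824e+05, ∠D ≈ 106.09°
∠H = 87.14° − 106.09° = -18.95°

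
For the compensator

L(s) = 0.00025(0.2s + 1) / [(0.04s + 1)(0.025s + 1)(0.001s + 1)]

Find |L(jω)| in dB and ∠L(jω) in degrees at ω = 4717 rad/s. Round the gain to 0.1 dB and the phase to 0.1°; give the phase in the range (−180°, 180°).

At ω = 4717 rad/s:
zero (1 + j4717·0.2) = 1 + j943.4 → |·| ≈ 943.4, ∠ ≈ 89.94°
pole (1 + j4717·0.04) = 1 + j188.68 → |·| ≈ 188.68, ∠ ≈ 89.70°
pole (1 + j4717·0.025) = 1 + j117.925 → |·| ≈ 117.93, ∠ ≈ 89.51°
pole (1 + j4717·0.001) = 1 + j4.717 → |·| ≈ 4.8218, ∠ ≈ 78.03°
|L| = 0.00025 · 943.4 / (188.68 · 117.93 · 4.8218) ≈ 2.1982e-06
Gain = 20 log₁₀(2.1982e-06) ≈ -113.16 dB
∠L = (89.94°) − (89.70° + 89.51° + 78.03°) = -167.30°

-113.2 dB, -167.3°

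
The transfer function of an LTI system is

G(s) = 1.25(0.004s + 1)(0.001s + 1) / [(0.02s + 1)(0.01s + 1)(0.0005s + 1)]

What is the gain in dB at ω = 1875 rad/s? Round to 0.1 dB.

At ω = 1875 rad/s:
zero (1 + j1875·0.004) = 1 + j7.5 → |·| ≈ 7.5664, ∠ ≈ 82.41°
zero (1 + j1875·0.001) = 1 + j1.875 → |·| ≈ 2.125, ∠ ≈ 61.93°
pole (1 + j1875·0.02) = 1 + j37.5 → |·| ≈ 37.513, ∠ ≈ 88.47°
pole (1 + j1875·0.01) = 1 + j18.75 → |·| ≈ 18.777, ∠ ≈ 86.95°
pole (1 + j1875·0.0005) = 1 + j0.9375 → |·| ≈ 1.3707, ∠ ≈ 43.15°
|G| = 1.25 · 7.5664 · 2.125 / (37.513 · 18.777 · 1.3707) ≈ 0.020817
Gain = 20 log₁₀(0.020817) ≈ -33.63 dB

-33.6 dB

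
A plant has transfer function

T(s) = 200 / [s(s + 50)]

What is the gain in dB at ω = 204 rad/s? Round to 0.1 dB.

-46.6 dB

At s = jω = j204:
pole (s+50): 50 + j204 → |·| = √(50²+204²) = √44116 ≈ 210.04, ∠ = arctan(204/50) ≈ 76.23°
pole at origin: |s| = 204, ∠ = 90.00° (in denominator)
|T| = 200 / 42848 ≈ 0.0046677
Gain = 20 log₁₀(0.0046677) ≈ -46.62 dB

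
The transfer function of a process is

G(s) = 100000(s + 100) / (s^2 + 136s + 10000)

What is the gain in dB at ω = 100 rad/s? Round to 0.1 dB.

60.3 dB

At s = jω = j100:
zero (s+100): 100 + j100 → |·| = √(100²+100²) = √20000 ≈ 141.42, ∠ = arctan(100/100) ≈ 45.00°
quadratic: (j100)² + 136·j100 + 10000 = 0 + j13600 → |·| ≈ 13600, ∠ ≈ 90.00°
|G| = 100000 · 141.42 / 13600 ≈ 1039.9
Gain = 20 log₁₀(1039.9) ≈ 60.34 dB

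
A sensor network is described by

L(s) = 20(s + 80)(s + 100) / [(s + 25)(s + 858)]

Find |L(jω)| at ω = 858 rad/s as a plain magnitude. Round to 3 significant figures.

14.3

At s = jω = j858:
zero (s+80): 80 + j858 → |·| = √(80²+858²) = √742564 ≈ 861.72, ∠ = arctan(858/80) ≈ 84.67°
zero (s+100): 100 + j858 → |·| = √(100²+858²) = √746164 ≈ 863.81, ∠ = arctan(858/100) ≈ 83.35°
pole (s+25): 25 + j858 → |·| = √(25²+858²) = √736789 ≈ 858.36, ∠ = arctan(858/25) ≈ 88.33°
pole (s+858): 858 + j858 → |·| = √(858²+858²) = √1472328 ≈ 1213.4, ∠ = arctan(858/858) ≈ 45.00°
|L| = 20 · 7.4436e+05 / 1.0415e+06 ≈ 14.294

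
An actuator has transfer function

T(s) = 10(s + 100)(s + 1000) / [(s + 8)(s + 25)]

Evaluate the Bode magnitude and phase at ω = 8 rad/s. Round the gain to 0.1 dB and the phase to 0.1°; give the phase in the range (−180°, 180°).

At s = jω = j8:
zero (s+100): 100 + j8 → |·| = √(100²+8²) = √10064 ≈ 100.32, ∠ = arctan(8/100) ≈ 4.57°
zero (s+1000): 1000 + j8 → |·| = √(1000²+8²) = √1000064 ≈ 1000, ∠ = arctan(8/1000) ≈ 0.46°
pole (s+8): 8 + j8 → |·| = √(8²+8²) = √128 ≈ 11.314, ∠ = arctan(8/8) ≈ 45.00°
pole (s+25): 25 + j8 → |·| = √(25²+8²) = √689 ≈ 26.249, ∠ = arctan(8/25) ≈ 17.74°
|T| = 10 · 1.0032e+05 / 296.98 ≈ 3378
Gain = 20 log₁₀(3378) ≈ 70.57 dB
∠T = 5.03° − 62.74° = -57.71°

70.6 dB, -57.7°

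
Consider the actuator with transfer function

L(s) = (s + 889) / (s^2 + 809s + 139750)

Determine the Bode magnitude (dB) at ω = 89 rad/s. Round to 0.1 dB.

Substitute s = j89:
Numerator: (j89) + 889 = 889 + j89
Denominator: (j89)^2 + 809(j89) + 139750 = 131829 + j72001
|N| = √(889² + 89²) ≈ 893.44, ∠N ≈ 5.72°
|D| = √(131829² + 72001²) ≈ 1.5021e+05, ∠D ≈ 28.64°
|L| = 893.44 / 1.5021e+05 ≈ 0.0059479
Gain = 20 log₁₀(0.0059479) ≈ -44.51 dB

-44.5 dB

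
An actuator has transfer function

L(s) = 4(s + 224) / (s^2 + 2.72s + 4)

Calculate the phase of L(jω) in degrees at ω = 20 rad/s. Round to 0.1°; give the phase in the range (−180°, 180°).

At s = jω = j20:
zero (s+224): 224 + j20 → |·| = √(224²+20²) = √50576 ≈ 224.89, ∠ = arctan(20/224) ≈ 5.10°
quadratic: (j20)² + 2.72·j20 + 4 = -396 + j54.4 → |·| ≈ 399.72, ∠ ≈ 172.18°
∠L = 5.10° − 172.18° = -167.08°

-167.1°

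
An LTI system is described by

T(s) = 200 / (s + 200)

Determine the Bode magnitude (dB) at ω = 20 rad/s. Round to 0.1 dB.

-0.0 dB

At s = jω = j20:
pole (s+200): 200 + j20 → |·| = √(200²+20²) = √40400 ≈ 201, ∠ = arctan(20/200) ≈ 5.71°
|T| = 200 / 201 ≈ 0.99502
Gain = 20 log₁₀(0.99502) ≈ -0.04 dB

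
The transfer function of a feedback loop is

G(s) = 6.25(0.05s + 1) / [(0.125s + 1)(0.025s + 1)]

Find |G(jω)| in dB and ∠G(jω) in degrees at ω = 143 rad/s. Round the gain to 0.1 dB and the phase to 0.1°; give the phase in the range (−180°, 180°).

At ω = 143 rad/s:
zero (1 + j143·0.05) = 1 + j7.15 → |·| ≈ 7.2196, ∠ ≈ 82.04°
pole (1 + j143·0.125) = 1 + j17.875 → |·| ≈ 17.903, ∠ ≈ 86.80°
pole (1 + j143·0.025) = 1 + j3.575 → |·| ≈ 3.7122, ∠ ≈ 74.37°
|G| = 6.25 · 7.2196 / (17.903 · 3.7122) ≈ 0.67895
Gain = 20 log₁₀(0.67895) ≈ -3.36 dB
∠G = (82.04°) − (86.80° + 74.37°) = -79.13°

-3.4 dB, -79.1°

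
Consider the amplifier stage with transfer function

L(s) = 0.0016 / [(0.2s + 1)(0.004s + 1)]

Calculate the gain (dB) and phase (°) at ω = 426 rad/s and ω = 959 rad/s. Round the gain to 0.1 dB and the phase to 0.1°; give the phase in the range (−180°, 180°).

At ω = 426 rad/s:
pole (1 + j426·0.2) = 1 + j85.2 → |·| ≈ 85.206, ∠ ≈ 89.33°
pole (1 + j426·0.004) = 1 + j1.704 → |·| ≈ 1.9758, ∠ ≈ 59.59°
|L| = 0.0016 · 1 / (85.206 · 1.9758) ≈ 9.504e-06
Gain = 20 log₁₀(9.504e-06) ≈ -100.44 dB
∠L = (0°) − (89.33° + 59.59°) = -148.92°

At ω = 959 rad/s:
pole (1 + j959·0.2) = 1 + j191.8 → |·| ≈ 191.8, ∠ ≈ 89.70°
pole (1 + j959·0.004) = 1 + j3.836 → |·| ≈ 3.9642, ∠ ≈ 75.39°
|L| = 0.0016 · 1 / (191.8 · 3.9642) ≈ 2.1043e-06
Gain = 20 log₁₀(2.1043e-06) ≈ -113.54 dB
∠L = (0°) − (89.70° + 75.39°) = -165.09°

ω = 426: -100.4 dB, -148.9°; ω = 959: -113.5 dB, -165.1°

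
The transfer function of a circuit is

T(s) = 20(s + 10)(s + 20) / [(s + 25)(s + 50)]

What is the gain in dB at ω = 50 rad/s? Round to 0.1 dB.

22.9 dB

At s = jω = j50:
zero (s+10): 10 + j50 → |·| = √(10²+50²) = √2600 ≈ 50.99, ∠ = arctan(50/10) ≈ 78.69°
zero (s+20): 20 + j50 → |·| = √(20²+50²) = √2900 ≈ 53.852, ∠ = arctan(50/20) ≈ 68.20°
pole (s+25): 25 + j50 → |·| = √(25²+50²) = √3125 ≈ 55.902, ∠ = arctan(50/25) ≈ 63.43°
pole (s+50): 50 + j50 → |·| = √(50²+50²) = √5000 ≈ 70.711, ∠ = arctan(50/50) ≈ 45.00°
|T| = 20 · 2745.9 / 3952.9 ≈ 13.893
Gain = 20 log₁₀(13.893) ≈ 22.86 dB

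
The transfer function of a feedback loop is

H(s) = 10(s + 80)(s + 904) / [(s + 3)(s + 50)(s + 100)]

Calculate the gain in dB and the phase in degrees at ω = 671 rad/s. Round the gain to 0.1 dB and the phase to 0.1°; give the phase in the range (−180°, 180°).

At s = jω = j671:
zero (s+80): 80 + j671 → |·| = √(80²+671²) = √456641 ≈ 675.75, ∠ = arctan(671/80) ≈ 83.20°
zero (s+904): 904 + j671 → |·| = √(904²+671²) = √1267457 ≈ 1125.8, ∠ = arctan(671/904) ≈ 36.58°
pole (s+3): 3 + j671 → |·| = √(3²+671²) = √450250 ≈ 671.01, ∠ = arctan(671/3) ≈ 89.74°
pole (s+50): 50 + j671 → |·| = √(50²+671²) = √452741 ≈ 672.86, ∠ = arctan(671/50) ≈ 85.74°
pole (s+100): 100 + j671 → |·| = √(100²+671²) = √460241 ≈ 678.41, ∠ = arctan(671/100) ≈ 81.52°
|H| = 10 · 7.6076e+05 / 3.063e+08 ≈ 0.024837
Gain = 20 log₁₀(0.024837) ≈ -32.10 dB
∠H = 119.78° − 257.00° = -137.22°

-32.1 dB, -137.2°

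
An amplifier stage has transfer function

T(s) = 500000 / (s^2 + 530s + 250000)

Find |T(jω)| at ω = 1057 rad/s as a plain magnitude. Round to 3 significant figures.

0.484

At s = jω = j1057:
quadratic: (j1057)² + 530·j1057 + 250000 = -867249 + j560210 → |·| ≈ 1.0325e+06, ∠ ≈ 147.14°
|T| = 500000 / 1.0325e+06 ≈ 0.48426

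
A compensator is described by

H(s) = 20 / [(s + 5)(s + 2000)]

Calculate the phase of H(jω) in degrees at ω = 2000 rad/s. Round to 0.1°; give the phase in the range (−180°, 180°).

At s = jω = j2000:
pole (s+5): 5 + j2000 → |·| = √(5²+2000²) = √4000025 ≈ 2000, ∠ = arctan(2000/5) ≈ 89.86°
pole (s+2000): 2000 + j2000 → |·| = √(2000²+2000²) = √8000000 ≈ 2828.4, ∠ = arctan(2000/2000) ≈ 45.00°
∠H = 0.00° − 134.86° = -134.86°

-134.9°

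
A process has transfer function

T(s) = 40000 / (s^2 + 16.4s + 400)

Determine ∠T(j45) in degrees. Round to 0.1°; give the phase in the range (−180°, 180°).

-155.6°

At s = jω = j45:
quadratic: (j45)² + 16.4·j45 + 400 = -1625 + j738 → |·| ≈ 1784.7, ∠ ≈ 155.57°
∠T = 0.00° − 155.57° = -155.57°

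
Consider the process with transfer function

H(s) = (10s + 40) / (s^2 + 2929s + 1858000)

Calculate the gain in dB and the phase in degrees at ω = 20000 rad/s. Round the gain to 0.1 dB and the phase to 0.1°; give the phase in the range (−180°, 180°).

Substitute s = j20000:
Numerator: 10(j20000) + 40 = 40 + j200000
Denominator: (j20000)^2 + 2929(j20000) + 1858000 = -398142000 + j58580000
|N| = √(40² + 200000²) ≈ 2e+05, ∠N ≈ 89.99°
|D| = √(398142000² + 58580000²) ≈ 4.0243e+08, ∠D ≈ 171.63°
|H| = 2e+05 / 4.0243e+08 ≈ 0.00049698
Gain = 20 log₁₀(0.00049698) ≈ -66.07 dB
∠H = 89.99° − 171.63° = -81.64°

-66.1 dB, -81.6°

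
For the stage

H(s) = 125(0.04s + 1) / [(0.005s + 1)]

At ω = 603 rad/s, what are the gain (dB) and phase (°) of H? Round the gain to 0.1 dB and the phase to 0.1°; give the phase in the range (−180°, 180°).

At ω = 603 rad/s:
zero (1 + j603·0.04) = 1 + j24.12 → |·| ≈ 24.141, ∠ ≈ 87.63°
pole (1 + j603·0.005) = 1 + j3.015 → |·| ≈ 3.1765, ∠ ≈ 71.65°
|H| = 125 · 24.141 / (3.1765) ≈ 949.98
Gain = 20 log₁₀(949.98) ≈ 59.55 dB
∠H = (87.63°) − (71.65°) = 15.98°

59.6 dB, 16.0°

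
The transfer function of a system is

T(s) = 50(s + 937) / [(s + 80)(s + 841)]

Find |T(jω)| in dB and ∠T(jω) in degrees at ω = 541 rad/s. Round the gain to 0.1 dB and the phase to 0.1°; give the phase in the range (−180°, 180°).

At s = jω = j541:
zero (s+937): 937 + j541 → |·| = √(937²+541²) = √1170650 ≈ 1082, ∠ = arctan(541/937) ≈ 30.00°
pole (s+80): 80 + j541 → |·| = √(80²+541²) = √299081 ≈ 546.88, ∠ = arctan(541/80) ≈ 81.59°
pole (s+841): 841 + j541 → |·| = √(841²+541²) = √999962 ≈ 999.98, ∠ = arctan(541/841) ≈ 32.75°
|T| = 50 · 1082 / 5.4687e+05 ≈ 0.098927
Gain = 20 log₁₀(0.098927) ≈ -20.09 dB
∠T = 30.00° − 114.34° = -84.34°

-20.1 dB, -84.3°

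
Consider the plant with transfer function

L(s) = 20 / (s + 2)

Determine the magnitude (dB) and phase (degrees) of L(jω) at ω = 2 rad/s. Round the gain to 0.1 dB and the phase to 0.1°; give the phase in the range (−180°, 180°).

At s = jω = j2:
pole (s+2): 2 + j2 → |·| = √(2²+2²) = √8 ≈ 2.8284, ∠ = arctan(2/2) ≈ 45.00°
|L| = 20 / 2.8284 ≈ 7.0711
Gain = 20 log₁₀(7.0711) ≈ 16.99 dB
∠L = 0.00° − 45.00° = -45.00°

17.0 dB, -45.0°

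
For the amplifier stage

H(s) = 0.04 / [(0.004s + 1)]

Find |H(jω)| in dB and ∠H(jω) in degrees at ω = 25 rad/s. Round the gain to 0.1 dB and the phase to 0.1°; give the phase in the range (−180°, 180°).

-28.0 dB, -5.7°

At ω = 25 rad/s:
pole (1 + j25·0.004) = 1 + j0.1 → |·| ≈ 1.005, ∠ ≈ 5.71°
|H| = 0.04 · 1 / (1.005) ≈ 0.039801
Gain = 20 log₁₀(0.039801) ≈ -28.00 dB
∠H = (0°) − (5.71°) = -5.71°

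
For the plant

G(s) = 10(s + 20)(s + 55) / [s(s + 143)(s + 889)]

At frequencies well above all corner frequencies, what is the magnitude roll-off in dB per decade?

Each pole contributes −20 dB/decade at high frequency; each zero contributes +20 dB/decade.
Net: 2 zero(s) − 3 pole(s) → -20 dB/decade.

-20 dB/decade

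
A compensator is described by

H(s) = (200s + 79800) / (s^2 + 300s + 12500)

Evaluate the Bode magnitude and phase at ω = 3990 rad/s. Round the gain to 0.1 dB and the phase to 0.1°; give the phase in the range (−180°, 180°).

-26.0 dB, -91.4°

Substitute s = j3990:
Numerator: 200(j3990) + 79800 = 79800 + j798000
Denominator: (j3990)^2 + 300(j3990) + 12500 = -15907600 + j1197000
|N| = √(79800² + 798000²) ≈ 8.0198e+05, ∠N ≈ 84.29°
|D| = √(15907600² + 1197000²) ≈ 1.5953e+07, ∠D ≈ 175.70°
|H| = 8.0198e+05 / 1.5953e+07 ≈ 0.050271
Gain = 20 log₁₀(0.050271) ≈ -25.97 dB
∠H = 84.29° − 175.70° = -91.41°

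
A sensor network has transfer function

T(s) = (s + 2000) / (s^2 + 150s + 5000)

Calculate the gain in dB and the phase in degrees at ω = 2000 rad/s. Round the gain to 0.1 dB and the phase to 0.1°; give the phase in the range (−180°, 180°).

-63.0 dB, -130.7°

Substitute s = j2000:
Numerator: (j2000) + 2000 = 2000 + j2000
Denominator: (j2000)^2 + 150(j2000) + 5000 = -3995000 + j300000
|N| = √(2000² + 2000²) ≈ 2828.4, ∠N ≈ 45.00°
|D| = √(3995000² + 300000²) ≈ 4.0062e+06, ∠D ≈ 175.71°
|T| = 2828.4 / 4.0062e+06 ≈ 0.00070601
Gain = 20 log₁₀(0.00070601) ≈ -63.02 dB
∠T = 45.00° − 175.71° = -130.71°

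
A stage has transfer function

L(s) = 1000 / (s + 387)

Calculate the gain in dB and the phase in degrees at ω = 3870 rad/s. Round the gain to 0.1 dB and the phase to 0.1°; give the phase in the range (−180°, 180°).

Substitute s = j3870:
Numerator: 1000 = 1000 + j0
Denominator: (j3870) + 387 = 387 + j3870
|N| = √(1000² + 0²) ≈ 1000, ∠N ≈ 0.00°
|D| = √(387² + 3870²) ≈ 3889.3, ∠D ≈ 84.29°
|L| = 1000 / 3889.3 ≈ 0.25712
Gain = 20 log₁₀(0.25712) ≈ -11.80 dB
∠L = 0.00° − 84.29° = -84.29°

-11.8 dB, -84.3°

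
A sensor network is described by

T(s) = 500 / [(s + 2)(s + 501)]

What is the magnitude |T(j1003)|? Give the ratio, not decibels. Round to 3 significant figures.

0.000445

At s = jω = j1003:
pole (s+2): 2 + j1003 → |·| = √(2²+1003²) = √1006013 ≈ 1003, ∠ = arctan(1003/2) ≈ 89.89°
pole (s+501): 501 + j1003 → |·| = √(501²+1003²) = √1257010 ≈ 1121.2, ∠ = arctan(1003/501) ≈ 63.46°
|T| = 500 / 1.1246e+06 ≈ 0.0004446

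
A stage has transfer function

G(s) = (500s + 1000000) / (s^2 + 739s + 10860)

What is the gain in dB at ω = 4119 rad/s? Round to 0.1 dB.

Substitute s = j4119:
Numerator: 500(j4119) + 1000000 = 1000000 + j2059500
Denominator: (j4119)^2 + 739(j4119) + 10860 = -16955301 + j3043941
|N| = √(1000000² + 2059500²) ≈ 2.2894e+06, ∠N ≈ 64.10°
|D| = √(16955301² + 3043941²) ≈ 1.7226e+07, ∠D ≈ 169.82°
|G| = 2.2894e+06 / 1.7226e+07 ≈ 0.1329
Gain = 20 log₁₀(0.1329) ≈ -17.53 dB

-17.5 dB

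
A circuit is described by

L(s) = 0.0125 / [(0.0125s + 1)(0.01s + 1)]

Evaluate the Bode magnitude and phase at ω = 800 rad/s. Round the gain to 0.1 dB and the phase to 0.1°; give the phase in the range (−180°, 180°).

At ω = 800 rad/s:
pole (1 + j800·0.0125) = 1 + j10 → |·| ≈ 10.05, ∠ ≈ 84.29°
pole (1 + j800·0.01) = 1 + j8 → |·| ≈ 8.0623, ∠ ≈ 82.87°
|L| = 0.0125 · 1 / (10.05 · 8.0623) ≈ 0.00015427
Gain = 20 log₁₀(0.00015427) ≈ -76.23 dB
∠L = (0°) − (84.29° + 82.87°) = -167.16°

-76.2 dB, -167.2°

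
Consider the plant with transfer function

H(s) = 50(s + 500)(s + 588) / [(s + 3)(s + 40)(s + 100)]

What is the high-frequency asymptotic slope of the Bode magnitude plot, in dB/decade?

Each pole contributes −20 dB/decade at high frequency; each zero contributes +20 dB/decade.
Net: 2 zero(s) − 3 pole(s) → -20 dB/decade.

-20 dB/decade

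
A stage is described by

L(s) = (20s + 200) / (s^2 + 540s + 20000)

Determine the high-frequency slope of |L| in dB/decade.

Each pole contributes −20 dB/decade at high frequency; each zero contributes +20 dB/decade.
Net: 1 zero(s) − 2 pole(s) → -20 dB/decade.

-20 dB/decade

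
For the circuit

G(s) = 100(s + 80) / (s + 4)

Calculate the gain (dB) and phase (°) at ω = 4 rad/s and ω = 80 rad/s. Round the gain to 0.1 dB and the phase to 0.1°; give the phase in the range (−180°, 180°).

At s = jω = j4:
zero (s+80): 80 + j4 → |·| = √(80²+4²) = √6416 ≈ 80.1, ∠ = arctan(4/80) ≈ 2.86°
pole (s+4): 4 + j4 → |·| = √(4²+4²) = √32 ≈ 5.6569, ∠ = arctan(4/4) ≈ 45.00°
|G| = 100 · 80.1 / 5.6569 ≈ 1416
Gain = 20 log₁₀(1416) ≈ 63.02 dB
∠G = 2.86° − 45.00° = -42.14°

At s = jω = j80:
zero (s+80): 80 + j80 → |·| = √(80²+80²) = √12800 ≈ 113.14, ∠ = arctan(80/80) ≈ 45.00°
pole (s+4): 4 + j80 → |·| = √(4²+80²) = √6416 ≈ 80.1, ∠ = arctan(80/4) ≈ 87.14°
|G| = 100 · 113.14 / 80.1 ≈ 141.25
Gain = 20 log₁₀(141.25) ≈ 43.00 dB
∠G = 45.00° − 87.14° = -42.14°

ω = 4: 63.0 dB, -42.1°; ω = 80: 43.0 dB, -42.1°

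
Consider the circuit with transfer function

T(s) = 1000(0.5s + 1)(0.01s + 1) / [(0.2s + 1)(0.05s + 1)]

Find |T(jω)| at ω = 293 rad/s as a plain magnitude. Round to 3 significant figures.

527

At ω = 293 rad/s:
zero (1 + j293·0.5) = 1 + j146.5 → |·| ≈ 146.5, ∠ ≈ 89.61°
zero (1 + j293·0.01) = 1 + j2.93 → |·| ≈ 3.0959, ∠ ≈ 71.16°
pole (1 + j293·0.2) = 1 + j58.6 → |·| ≈ 58.609, ∠ ≈ 89.02°
pole (1 + j293·0.05) = 1 + j14.65 → |·| ≈ 14.684, ∠ ≈ 86.10°
|T| = 1000 · 146.5 · 3.0959 / (58.609 · 14.684) ≈ 527.01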